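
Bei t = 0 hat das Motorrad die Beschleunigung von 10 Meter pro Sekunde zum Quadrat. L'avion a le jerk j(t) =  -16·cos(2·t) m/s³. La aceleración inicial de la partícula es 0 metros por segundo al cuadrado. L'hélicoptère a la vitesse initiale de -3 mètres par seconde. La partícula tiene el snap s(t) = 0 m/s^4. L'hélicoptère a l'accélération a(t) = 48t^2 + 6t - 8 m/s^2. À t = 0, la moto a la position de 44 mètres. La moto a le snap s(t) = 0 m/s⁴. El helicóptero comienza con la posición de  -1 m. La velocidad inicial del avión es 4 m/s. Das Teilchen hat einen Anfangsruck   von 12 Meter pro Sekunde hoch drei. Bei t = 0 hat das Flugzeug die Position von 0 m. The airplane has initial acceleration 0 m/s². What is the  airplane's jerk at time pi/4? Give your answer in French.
Nous avons le jerk j(t) = -16·cos(2·t). En substituant t = pi/4: j(pi/4) = 0.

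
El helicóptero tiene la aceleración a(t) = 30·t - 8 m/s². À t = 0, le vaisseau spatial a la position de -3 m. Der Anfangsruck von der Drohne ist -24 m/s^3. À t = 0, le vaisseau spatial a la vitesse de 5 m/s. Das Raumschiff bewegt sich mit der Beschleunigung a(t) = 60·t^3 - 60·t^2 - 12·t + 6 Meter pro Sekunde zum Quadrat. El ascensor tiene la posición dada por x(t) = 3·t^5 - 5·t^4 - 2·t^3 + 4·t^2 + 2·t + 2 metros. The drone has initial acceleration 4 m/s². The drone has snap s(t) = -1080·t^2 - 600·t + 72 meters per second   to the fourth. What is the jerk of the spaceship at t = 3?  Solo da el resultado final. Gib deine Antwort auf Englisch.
The answer is 1248.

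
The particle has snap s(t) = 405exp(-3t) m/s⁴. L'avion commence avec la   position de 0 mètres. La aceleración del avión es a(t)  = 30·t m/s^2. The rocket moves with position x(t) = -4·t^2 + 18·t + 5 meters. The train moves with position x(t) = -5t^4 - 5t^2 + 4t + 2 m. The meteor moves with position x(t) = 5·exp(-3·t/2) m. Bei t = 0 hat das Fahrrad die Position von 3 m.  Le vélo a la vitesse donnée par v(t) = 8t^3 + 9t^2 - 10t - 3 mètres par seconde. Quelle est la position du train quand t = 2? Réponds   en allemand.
Mit x(t) = -5·t^4 - 5·t^2 + 4·t + 2 und Einsetzen von t = 2, finden wir x = -90.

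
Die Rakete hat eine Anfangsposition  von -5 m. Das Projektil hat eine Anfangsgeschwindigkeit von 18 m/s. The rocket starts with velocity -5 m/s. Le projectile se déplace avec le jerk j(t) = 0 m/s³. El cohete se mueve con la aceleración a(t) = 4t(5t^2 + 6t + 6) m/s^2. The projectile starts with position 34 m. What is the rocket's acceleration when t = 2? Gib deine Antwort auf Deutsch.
Wir haben die Beschleunigung a(t) = 4·t·(5·t^2 + 6·t + 6). Durch Einsetzen von t = 2: a(2) = 304.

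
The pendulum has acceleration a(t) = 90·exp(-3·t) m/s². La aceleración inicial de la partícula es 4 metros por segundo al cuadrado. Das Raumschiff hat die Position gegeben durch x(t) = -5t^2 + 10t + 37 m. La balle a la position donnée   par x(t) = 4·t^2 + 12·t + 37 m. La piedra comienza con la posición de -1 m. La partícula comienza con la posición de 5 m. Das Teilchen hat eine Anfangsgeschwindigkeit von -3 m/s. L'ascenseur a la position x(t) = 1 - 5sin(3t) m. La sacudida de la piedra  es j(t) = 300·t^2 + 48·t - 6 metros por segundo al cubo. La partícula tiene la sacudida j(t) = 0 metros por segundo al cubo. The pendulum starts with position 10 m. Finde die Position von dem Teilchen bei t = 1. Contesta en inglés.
We need to integrate our jerk equation j(t) = 0 3 times. The integral of jerk is acceleration. Using a(0) = 4, we get a(t) = 4. Taking ∫a(t)dt and applying v(0) = -3, we find v(t) = 4·t - 3. Finding the integral of v(t) and using x(0) = 5: x(t) = 2·t^2 - 3·t + 5. From the given position equation x(t) = 2·t^2 - 3·t + 5, we substitute t = 1 to get x = 4.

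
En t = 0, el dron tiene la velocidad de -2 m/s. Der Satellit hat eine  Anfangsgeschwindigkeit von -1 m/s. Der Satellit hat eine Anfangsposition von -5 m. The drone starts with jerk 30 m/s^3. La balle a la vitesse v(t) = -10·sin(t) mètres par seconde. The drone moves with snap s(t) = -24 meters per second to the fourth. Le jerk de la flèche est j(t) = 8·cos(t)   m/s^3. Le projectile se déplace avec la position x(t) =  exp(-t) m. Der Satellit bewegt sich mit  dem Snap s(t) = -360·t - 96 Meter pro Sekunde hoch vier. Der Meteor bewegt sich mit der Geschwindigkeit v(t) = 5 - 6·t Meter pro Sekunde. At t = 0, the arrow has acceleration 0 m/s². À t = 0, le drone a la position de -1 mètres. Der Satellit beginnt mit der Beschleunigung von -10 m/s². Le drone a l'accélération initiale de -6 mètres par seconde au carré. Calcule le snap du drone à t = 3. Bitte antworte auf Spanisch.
Tenemos el snap s(t) = -24. Sustituyendo t = 3: s(3) = -24.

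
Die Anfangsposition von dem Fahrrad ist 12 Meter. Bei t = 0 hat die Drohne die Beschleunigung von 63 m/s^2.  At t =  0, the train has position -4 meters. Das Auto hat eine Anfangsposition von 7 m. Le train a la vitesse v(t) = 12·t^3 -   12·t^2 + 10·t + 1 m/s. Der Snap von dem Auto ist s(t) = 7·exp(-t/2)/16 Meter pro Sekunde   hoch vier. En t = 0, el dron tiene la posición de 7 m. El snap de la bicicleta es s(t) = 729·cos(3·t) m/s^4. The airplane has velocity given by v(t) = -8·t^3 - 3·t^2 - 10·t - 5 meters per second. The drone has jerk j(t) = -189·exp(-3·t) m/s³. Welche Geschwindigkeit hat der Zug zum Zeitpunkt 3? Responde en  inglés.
Using v(t) = 12·t^3 - 12·t^2 + 10·t + 1 and substituting t = 3, we find v = 247.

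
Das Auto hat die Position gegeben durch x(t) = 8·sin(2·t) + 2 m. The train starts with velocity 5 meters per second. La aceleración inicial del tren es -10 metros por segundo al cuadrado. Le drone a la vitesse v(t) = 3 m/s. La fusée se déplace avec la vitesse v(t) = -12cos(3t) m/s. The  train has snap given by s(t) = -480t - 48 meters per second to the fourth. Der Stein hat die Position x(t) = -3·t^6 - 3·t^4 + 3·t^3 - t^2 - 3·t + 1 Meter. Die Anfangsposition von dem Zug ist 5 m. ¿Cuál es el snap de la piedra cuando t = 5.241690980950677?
Debemos derivar nuestra ecuación de la posición x(t) = -3·t^6 - 3·t^4 + 3·t^3 - t^2 - 3·t + 1 4 veces. Tomando d/dt de x(t), encontramos v(t) = -18·t^5 - 12·t^3 + 9·t^2 - 2·t - 3. Tomando d/dt de v(t), encontramos a(t) = -90·t^4 - 36·t^2 + 18·t - 2. Tomando d/dt de a(t), encontramos j(t) = -360·t^3 - 72·t + 18. Derivando la sacudida, obtenemos el snap: s(t) = -1080·t^2 - 72. Tenemos el snap s(t) = -1080·t^2 - 72. Sustituyendo t = 5.241690980950677: s(5.241690980950677) = -29745.3502869620.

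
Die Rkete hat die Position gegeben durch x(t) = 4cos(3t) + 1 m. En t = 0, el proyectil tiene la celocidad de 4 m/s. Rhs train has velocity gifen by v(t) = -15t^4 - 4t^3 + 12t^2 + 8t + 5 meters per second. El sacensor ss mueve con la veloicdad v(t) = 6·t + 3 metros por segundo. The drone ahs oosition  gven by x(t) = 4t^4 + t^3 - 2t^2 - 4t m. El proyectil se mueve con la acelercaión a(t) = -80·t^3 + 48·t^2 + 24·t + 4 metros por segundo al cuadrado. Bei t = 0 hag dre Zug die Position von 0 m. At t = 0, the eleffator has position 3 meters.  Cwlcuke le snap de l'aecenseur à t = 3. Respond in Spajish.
Para resolver esto, necesitamos tomar 3 derivadas de nuestra ecuación de la velocidad v(t) = 6·t + 3. Derivando la velocidad, obtenemos la aceleración: a(t) = 6. Derivando la aceleración, obtenemos la sacudida: j(t) = 0. Derivando la sacudida, obtenemos el snap: s(t) = 0. De la ecuación del snap s(t) = 0, sustituimos t = 3 para obtener s = 0.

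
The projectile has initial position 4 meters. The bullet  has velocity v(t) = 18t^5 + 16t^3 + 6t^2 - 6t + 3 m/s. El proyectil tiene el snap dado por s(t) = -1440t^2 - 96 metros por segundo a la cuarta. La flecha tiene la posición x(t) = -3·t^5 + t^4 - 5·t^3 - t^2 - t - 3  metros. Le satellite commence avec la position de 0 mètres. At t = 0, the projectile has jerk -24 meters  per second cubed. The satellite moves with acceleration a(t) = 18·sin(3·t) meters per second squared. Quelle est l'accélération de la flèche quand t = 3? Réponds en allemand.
Um dies zu lösen, müssen wir 2 Ableitungen unserer Gleichung für die Position x(t) = -3·t^5 + t^4 - 5·t^3 - t^2 - t - 3 nehmen. Die Ableitung von der Position ergibt die Geschwindigkeit: v(t) = -15·t^4 + 4·t^3 - 15·t^2 - 2·t - 1. Die Ableitung von der Geschwindigkeit ergibt die Beschleunigung: a(t) = -60·t^3 + 12·t^2 - 30·t - 2. Aus der Gleichung für die Beschleunigung a(t) = -60·t^3 + 12·t^2 - 30·t - 2, setzen wir t = 3 ein und erhalten a = -1604.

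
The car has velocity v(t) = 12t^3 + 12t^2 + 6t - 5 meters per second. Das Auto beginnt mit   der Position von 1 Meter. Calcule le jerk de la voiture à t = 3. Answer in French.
Pour résoudre ceci, nous devons prendre 2 dérivées de notre équation de la vitesse v(t) = 12·t^3 + 12·t^2 + 6·t - 5. En prenant d/dt de v(t), nous trouvons a(t) = 36·t^2 + 24·t + 6. En dérivant l'accélération, nous obtenons le jerk: j(t) = 72·t + 24. Nous avons le jerk j(t) = 72·t + 24. En substituant t = 3: j(3) = 240.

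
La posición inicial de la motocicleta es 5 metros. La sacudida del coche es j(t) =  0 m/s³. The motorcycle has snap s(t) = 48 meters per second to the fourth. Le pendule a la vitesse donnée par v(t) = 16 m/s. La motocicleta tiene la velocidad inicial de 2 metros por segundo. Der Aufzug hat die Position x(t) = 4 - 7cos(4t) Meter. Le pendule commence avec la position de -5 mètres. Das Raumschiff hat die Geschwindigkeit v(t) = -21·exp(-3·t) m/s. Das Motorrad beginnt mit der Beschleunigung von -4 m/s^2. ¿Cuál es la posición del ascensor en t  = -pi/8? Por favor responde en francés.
Nous avons la position x(t) = 4 - 7·cos(4·t). En substituant t = -pi/8: x(-pi/8) = 4.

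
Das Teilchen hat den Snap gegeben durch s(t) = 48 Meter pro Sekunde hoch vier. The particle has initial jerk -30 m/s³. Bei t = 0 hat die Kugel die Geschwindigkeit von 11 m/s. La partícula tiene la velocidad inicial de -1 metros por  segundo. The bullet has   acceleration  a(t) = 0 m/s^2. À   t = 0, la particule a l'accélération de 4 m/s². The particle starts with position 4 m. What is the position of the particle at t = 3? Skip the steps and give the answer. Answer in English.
The answer is 46.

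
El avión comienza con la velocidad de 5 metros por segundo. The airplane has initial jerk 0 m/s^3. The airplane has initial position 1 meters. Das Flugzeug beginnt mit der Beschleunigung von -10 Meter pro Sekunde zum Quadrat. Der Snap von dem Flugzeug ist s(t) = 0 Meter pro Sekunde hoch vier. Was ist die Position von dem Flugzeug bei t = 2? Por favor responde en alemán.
Ausgehend von dem Snap s(t) = 0, nehmen wir 4 Stammfunktionen. Die Stammfunktion von dem Snap ist der Ruck. Mit j(0) = 0 erhalten wir j(t) = 0. Durch Integration von dem Ruck und Verwendung der Anfangsbedingung a(0) = -10, erhalten wir a(t) = -10. Die Stammfunktion von der Beschleunigung ist die Geschwindigkeit. Mit v(0) = 5 erhalten wir v(t) = 5 - 10·t. Mit ∫v(t)dt und Anwendung von x(0) = 1, finden wir x(t) = -5·t^2 + 5·t + 1. Mit x(t) = -5·t^2 + 5·t + 1 und Einsetzen von t = 2, finden wir x = -9.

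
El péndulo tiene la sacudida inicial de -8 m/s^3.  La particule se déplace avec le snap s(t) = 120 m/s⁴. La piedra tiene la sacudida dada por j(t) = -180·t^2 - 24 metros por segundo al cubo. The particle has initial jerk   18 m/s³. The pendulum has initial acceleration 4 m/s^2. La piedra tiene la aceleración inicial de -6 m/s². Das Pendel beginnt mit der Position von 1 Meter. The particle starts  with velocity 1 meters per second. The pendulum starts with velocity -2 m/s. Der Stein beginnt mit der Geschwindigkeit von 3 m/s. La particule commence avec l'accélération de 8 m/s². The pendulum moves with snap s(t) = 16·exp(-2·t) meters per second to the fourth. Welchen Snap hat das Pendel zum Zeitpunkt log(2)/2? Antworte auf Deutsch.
Aus der Gleichung für den Snap s(t) = 16·exp(-2·t), setzen wir t = log(2)/2 ein und erhalten s = 8.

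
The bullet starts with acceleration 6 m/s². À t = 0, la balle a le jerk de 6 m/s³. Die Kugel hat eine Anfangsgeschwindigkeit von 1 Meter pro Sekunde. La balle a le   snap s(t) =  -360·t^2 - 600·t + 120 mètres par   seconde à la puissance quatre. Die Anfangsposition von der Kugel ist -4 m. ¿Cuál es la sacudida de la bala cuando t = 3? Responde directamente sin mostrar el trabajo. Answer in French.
La réponse est -5574.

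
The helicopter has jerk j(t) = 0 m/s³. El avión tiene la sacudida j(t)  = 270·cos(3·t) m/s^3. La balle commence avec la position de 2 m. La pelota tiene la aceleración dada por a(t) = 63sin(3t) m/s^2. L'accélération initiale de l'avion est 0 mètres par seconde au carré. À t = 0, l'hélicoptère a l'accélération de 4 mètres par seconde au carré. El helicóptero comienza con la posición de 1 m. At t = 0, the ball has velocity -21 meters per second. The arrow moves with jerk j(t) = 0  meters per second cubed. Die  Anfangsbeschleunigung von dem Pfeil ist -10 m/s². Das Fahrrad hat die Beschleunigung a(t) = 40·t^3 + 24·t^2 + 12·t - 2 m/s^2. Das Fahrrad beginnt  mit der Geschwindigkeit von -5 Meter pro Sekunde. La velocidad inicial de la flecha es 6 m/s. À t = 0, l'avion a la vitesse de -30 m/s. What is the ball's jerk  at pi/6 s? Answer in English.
We must differentiate our acceleration equation a(t) = 63·sin(3·t) 1 time. Differentiating acceleration, we get jerk: j(t) = 189·cos(3·t). From the given jerk equation j(t) = 189·cos(3·t), we substitute t = pi/6 to get j = 0.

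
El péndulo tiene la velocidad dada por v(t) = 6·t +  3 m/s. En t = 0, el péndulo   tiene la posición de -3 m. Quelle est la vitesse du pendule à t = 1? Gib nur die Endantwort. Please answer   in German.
Bei t = 1, v = 9.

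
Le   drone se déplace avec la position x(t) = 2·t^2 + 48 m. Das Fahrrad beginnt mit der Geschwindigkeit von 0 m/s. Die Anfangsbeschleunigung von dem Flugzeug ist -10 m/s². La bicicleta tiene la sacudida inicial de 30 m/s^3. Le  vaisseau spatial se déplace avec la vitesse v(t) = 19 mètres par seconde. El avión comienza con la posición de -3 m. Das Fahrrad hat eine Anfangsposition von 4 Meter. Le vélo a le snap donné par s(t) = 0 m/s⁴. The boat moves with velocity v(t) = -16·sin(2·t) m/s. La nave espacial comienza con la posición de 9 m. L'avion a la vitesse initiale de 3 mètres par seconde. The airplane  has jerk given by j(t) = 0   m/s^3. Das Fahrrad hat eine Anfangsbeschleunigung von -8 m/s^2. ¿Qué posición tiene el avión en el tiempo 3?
Necesitamos integrar nuestra ecuación de la sacudida j(t) = 0 3 veces. Integrando la sacudida y usando la condición inicial a(0) = -10, obtenemos a(t) = -10. La integral de la aceleración, con v(0) = 3, da la velocidad: v(t) = 3 - 10·t. La integral de la velocidad, con x(0) = -3, da la posición: x(t) = -5·t^2 + 3·t - 3. Usando x(t) = -5·t^2 + 3·t - 3 y sustituyendo t = 3, encontramos x = -39.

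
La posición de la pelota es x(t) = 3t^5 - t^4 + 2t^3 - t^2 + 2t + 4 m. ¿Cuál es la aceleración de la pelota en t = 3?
Partiendo de la posición x(t) = 3·t^5 - t^4 + 2·t^3 - t^2 + 2·t + 4, tomamos 2 derivadas. Tomando d/dt de x(t), encontramos v(t) = 15·t^4 - 4·t^3 + 6·t^2 - 2·t + 2. La derivada de la velocidad da la aceleración: a(t) = 60·t^3 - 12·t^2 + 12·t - 2. Usando a(t) = 60·t^3 - 12·t^2 + 12·t - 2 y sustituyendo t = 3, encontramos a = 1546.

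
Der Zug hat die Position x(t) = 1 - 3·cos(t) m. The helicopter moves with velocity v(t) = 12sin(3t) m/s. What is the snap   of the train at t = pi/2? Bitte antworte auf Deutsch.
Ausgehend von der Position x(t) = 1 - 3·cos(t), nehmen wir 4 Ableitungen. Die Ableitung von der Position ergibt die Geschwindigkeit: v(t) = 3·sin(t). Die Ableitung von der Geschwindigkeit ergibt die Beschleunigung: a(t) = 3·cos(t). Durch Ableiten von der Beschleunigung erhalten wir den Ruck: j(t) = -3·sin(t). Mit d/dt von j(t) finden wir s(t) = -3·cos(t). Wir haben den Snap s(t) = -3·cos(t). Durch Einsetzen von t = pi/2: s(pi/2) = 0.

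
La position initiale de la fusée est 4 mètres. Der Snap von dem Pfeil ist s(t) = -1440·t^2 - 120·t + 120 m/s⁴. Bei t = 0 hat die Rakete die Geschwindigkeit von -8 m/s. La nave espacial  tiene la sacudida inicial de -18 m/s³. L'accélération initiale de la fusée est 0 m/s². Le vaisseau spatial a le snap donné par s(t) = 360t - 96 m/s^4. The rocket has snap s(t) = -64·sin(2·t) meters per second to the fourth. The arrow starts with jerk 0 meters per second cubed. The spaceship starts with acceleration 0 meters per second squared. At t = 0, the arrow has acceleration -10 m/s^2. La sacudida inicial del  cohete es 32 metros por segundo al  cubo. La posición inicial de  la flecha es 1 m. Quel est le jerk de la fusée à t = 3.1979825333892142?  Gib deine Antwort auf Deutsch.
Um dies zu lösen, müssen wir 1 Integral unserer Gleichung für den Snap s(t) = -64·sin(2·t) finden. Das Integral von dem Snap, mit j(0) = 32, ergibt den Ruck: j(t) = 32·cos(2·t). Wir haben den Ruck j(t) = 32·cos(2·t). Durch Einsetzen von t = 3.1979825333892142: j(3.1979825333892142) = 31.7967072283444.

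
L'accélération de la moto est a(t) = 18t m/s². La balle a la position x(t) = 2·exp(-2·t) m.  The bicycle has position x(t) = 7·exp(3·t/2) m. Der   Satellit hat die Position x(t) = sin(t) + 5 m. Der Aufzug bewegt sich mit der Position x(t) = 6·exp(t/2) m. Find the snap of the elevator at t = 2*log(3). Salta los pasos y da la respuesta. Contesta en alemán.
s(2*log(3)) = 9/8.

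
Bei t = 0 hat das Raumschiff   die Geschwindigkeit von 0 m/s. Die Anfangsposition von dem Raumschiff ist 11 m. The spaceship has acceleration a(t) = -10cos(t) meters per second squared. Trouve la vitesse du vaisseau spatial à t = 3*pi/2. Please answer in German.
Wir müssen unsere Gleichung für die Beschleunigung a(t) = -10·cos(t) 1-mal integrieren. Mit ∫a(t)dt und Anwendung von v(0) = 0, finden wir v(t) = -10·sin(t). Wir haben die Geschwindigkeit v(t) = -10·sin(t). Durch Einsetzen von t = 3*pi/2: v(3*pi/2) = 10.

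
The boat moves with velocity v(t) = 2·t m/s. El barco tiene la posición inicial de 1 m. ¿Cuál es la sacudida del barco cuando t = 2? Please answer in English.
We must differentiate our velocity equation v(t) = 2·t 2 times. Differentiating velocity, we get acceleration: a(t) = 2. Differentiating acceleration, we get jerk: j(t) = 0. Using j(t) = 0 and substituting t = 2, we find j = 0.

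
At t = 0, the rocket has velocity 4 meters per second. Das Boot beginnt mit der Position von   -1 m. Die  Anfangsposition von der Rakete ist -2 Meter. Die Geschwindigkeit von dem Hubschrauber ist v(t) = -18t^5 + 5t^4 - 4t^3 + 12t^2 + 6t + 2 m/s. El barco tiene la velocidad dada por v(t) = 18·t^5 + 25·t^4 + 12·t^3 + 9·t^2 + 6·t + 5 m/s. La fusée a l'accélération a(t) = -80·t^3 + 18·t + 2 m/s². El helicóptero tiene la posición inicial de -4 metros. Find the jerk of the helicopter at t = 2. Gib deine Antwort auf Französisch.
En partant de la vitesse v(t) = -18·t^5 + 5·t^4 - 4·t^3 + 12·t^2 + 6·t + 2, nous prenons 2 dérivées. En dérivant la vitesse, nous obtenons l'accélération: a(t) = -90·t^4 + 20·t^3 - 12·t^2 + 24·t + 6. En dérivant l'accélération, nous obtenons le jerk: j(t) = -360·t^3 + 60·t^2 - 24·t + 24. De l'équation du jerk j(t) = -360·t^3 + 60·t^2 - 24·t + 24, nous substituons t = 2 pour obtenir j = -2664.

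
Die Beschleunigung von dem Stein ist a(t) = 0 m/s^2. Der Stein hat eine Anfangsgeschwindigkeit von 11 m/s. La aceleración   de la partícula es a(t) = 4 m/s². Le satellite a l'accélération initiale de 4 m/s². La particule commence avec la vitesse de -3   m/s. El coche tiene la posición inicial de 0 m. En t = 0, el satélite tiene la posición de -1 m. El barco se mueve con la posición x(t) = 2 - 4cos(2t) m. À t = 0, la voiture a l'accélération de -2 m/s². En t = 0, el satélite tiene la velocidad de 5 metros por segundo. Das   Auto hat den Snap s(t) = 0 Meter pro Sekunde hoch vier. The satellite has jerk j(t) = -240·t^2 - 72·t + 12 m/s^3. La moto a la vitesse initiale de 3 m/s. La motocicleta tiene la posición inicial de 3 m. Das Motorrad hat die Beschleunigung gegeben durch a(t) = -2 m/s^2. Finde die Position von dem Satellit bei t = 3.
Ausgehend von dem Ruck j(t) = -240·t^2 - 72·t + 12, nehmen wir 3 Integrale. Die Stammfunktion von dem Ruck, mit a(0) = 4, ergibt die Beschleunigung: a(t) = -80·t^3 - 36·t^2 + 12·t + 4. Mit ∫a(t)dt und Anwendung von v(0) = 5, finden wir v(t) = -20·t^4 - 12·t^3 + 6·t^2 + 4·t + 5. Mit ∫v(t)dt und Anwendung von x(0) = -1, finden wir x(t) = -4·t^5 - 3·t^4 + 2·t^3 + 2·t^2 + 5·t - 1. Mit x(t) = -4·t^5 - 3·t^4 + 2·t^3 + 2·t^2 + 5·t - 1 und Einsetzen von t = 3, finden wir x = -1129.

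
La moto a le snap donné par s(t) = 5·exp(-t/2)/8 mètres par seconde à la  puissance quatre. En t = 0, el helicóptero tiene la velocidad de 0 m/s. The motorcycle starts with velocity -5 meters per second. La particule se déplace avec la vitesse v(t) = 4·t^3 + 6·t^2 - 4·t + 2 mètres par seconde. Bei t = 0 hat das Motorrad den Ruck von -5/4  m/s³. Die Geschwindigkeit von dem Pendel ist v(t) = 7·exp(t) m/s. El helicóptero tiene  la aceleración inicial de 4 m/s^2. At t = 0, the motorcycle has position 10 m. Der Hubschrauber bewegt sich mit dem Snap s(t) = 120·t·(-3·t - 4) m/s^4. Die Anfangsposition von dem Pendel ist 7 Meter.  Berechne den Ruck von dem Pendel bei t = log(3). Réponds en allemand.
Ausgehend von der Geschwindigkeit v(t) = 7·exp(t), nehmen wir 2 Ableitungen. Mit d/dt von v(t) finden wir a(t) = 7·exp(t). Die Ableitung von der Beschleunigung ergibt den Ruck: j(t) = 7·exp(t). Aus der Gleichung für den Ruck j(t) = 7·exp(t), setzen wir t = log(3) ein und erhalten j = 21.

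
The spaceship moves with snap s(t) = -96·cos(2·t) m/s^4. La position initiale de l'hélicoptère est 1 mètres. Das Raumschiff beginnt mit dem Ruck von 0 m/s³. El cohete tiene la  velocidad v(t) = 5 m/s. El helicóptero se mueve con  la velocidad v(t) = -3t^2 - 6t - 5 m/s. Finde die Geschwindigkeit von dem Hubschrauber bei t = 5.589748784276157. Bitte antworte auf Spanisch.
Usando v(t) = -3·t^2 - 6·t - 5 y sustituyendo t = 5.589748784276157, encontramos v = -132.274367119607.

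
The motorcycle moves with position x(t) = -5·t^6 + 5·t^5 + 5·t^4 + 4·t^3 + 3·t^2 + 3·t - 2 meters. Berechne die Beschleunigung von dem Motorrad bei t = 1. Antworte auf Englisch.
Starting from position x(t) = -5·t^6 + 5·t^5 + 5·t^4 + 4·t^3 + 3·t^2 + 3·t - 2, we take 2 derivatives. Differentiating position, we get velocity: v(t) = -30·t^5 + 25·t^4 + 20·t^3 + 12·t^2 + 6·t + 3. Differentiating velocity, we get acceleration: a(t) = -150·t^4 + 100·t^3 + 60·t^2 + 24·t + 6. From the given acceleration equation a(t) = -150·t^4 + 100·t^3 + 60·t^2 + 24·t + 6, we substitute t = 1 to get a = 40.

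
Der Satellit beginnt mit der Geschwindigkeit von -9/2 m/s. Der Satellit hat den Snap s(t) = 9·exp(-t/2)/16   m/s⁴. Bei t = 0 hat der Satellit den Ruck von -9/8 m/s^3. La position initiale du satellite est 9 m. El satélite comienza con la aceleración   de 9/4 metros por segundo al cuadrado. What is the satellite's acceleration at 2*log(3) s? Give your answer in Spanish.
Partiendo del snap s(t) = 9·exp(-t/2)/16, tomamos 2 integrales. La integral del snap, con j(0) = -9/8, da la sacudida: j(t) = -9·exp(-t/2)/8. La integral de la sacudida, con a(0) = 9/4, da la aceleración: a(t) = 9·exp(-t/2)/4. De la ecuación de la aceleración a(t) = 9·exp(-t/2)/4, sustituimos t = 2*log(3) para obtener a = 3/4.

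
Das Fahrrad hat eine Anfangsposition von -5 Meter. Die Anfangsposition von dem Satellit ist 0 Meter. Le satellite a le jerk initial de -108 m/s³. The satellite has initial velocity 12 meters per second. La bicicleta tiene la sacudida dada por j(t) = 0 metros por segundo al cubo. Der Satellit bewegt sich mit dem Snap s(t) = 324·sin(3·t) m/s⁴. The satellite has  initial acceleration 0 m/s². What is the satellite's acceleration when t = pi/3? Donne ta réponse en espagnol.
Debemos encontrar la antiderivada de nuestra ecuación del snap s(t) = 324·sin(3·t) 2 veces. La integral del snap es la sacudida. Usando j(0) = -108, obtenemos j(t) = -108·cos(3·t). Tomando ∫j(t)dt y aplicando a(0) = 0, encontramos a(t) = -36·sin(3·t). Usando a(t) = -36·sin(3·t) y sustituyendo t = pi/3, encontramos a = 0.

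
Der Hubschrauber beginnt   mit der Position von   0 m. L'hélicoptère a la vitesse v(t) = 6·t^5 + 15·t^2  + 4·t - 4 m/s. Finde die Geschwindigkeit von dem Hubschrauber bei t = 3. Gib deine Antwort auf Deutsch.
Aus der Gleichung für die Geschwindigkeit v(t) = 6·t^5 + 15·t^2 + 4·t - 4, setzen wir t = 3 ein und erhalten v = 1601.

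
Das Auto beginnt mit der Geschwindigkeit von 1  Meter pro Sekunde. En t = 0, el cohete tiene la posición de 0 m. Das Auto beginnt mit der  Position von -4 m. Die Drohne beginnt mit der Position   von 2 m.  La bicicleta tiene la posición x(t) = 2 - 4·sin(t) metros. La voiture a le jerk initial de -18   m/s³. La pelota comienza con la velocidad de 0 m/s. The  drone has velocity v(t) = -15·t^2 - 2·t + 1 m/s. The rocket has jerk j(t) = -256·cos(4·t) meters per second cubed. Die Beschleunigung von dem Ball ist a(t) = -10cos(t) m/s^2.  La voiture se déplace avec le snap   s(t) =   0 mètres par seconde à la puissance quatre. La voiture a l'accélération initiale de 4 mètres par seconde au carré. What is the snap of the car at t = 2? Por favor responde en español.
Usando s(t) = 0 y sustituyendo t = 2, encontramos s = 0.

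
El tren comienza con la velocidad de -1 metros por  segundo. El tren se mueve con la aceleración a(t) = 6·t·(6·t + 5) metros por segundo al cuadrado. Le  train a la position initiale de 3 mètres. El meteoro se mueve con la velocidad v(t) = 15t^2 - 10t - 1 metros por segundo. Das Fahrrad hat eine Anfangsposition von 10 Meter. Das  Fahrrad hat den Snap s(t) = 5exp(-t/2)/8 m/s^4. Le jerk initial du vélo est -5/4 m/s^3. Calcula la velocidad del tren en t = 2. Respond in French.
Nous devons trouver l'intégrale de notre équation de l'accélération a(t) = 6·t·(6·t + 5) 1 fois. En prenant ∫a(t)dt et en appliquant v(0) = -1, nous trouvons v(t) = 12·t^3 + 15·t^2 - 1. De l'équation de la vitesse v(t) = 12·t^3 + 15·t^2 - 1, nous substituons t = 2 pour obtenir v = 155.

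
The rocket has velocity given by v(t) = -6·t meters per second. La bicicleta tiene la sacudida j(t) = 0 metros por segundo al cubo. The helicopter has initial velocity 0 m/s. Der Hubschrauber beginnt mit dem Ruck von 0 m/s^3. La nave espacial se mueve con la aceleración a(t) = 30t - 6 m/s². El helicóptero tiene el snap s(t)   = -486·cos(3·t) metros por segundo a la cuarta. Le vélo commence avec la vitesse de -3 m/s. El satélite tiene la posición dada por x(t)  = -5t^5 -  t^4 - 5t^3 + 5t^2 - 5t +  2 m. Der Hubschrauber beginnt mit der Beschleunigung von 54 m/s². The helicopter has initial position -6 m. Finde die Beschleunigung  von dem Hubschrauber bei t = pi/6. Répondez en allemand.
Um dies zu lösen, müssen wir 2 Integrale unserer Gleichung für den Snap s(t) = -486·cos(3·t) finden. Mit ∫s(t)dt und Anwendung von j(0) = 0, finden wir j(t) = -162·sin(3·t). Durch Integration von dem Ruck und Verwendung der Anfangsbedingung a(0) = 54, erhalten wir a(t) = 54·cos(3·t). Wir haben die Beschleunigung a(t) = 54·cos(3·t). Durch Einsetzen von t = pi/6: a(pi/6) = 0.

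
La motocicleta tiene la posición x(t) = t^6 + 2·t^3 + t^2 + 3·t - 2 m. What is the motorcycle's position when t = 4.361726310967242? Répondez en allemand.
Wir haben die Position x(t) = t^6 + 2·t^3 + t^2 + 3·t - 2. Durch Einsetzen von t = 4.361726310967242: x(4.361726310967242) = 7081.80808565562.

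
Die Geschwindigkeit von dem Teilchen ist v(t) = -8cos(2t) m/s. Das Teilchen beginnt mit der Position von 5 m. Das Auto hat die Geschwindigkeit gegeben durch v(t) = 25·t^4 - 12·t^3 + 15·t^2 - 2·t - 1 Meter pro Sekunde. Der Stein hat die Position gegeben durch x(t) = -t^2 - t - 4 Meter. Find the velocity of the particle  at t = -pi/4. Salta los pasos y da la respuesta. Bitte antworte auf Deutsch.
Die Antwort ist 0.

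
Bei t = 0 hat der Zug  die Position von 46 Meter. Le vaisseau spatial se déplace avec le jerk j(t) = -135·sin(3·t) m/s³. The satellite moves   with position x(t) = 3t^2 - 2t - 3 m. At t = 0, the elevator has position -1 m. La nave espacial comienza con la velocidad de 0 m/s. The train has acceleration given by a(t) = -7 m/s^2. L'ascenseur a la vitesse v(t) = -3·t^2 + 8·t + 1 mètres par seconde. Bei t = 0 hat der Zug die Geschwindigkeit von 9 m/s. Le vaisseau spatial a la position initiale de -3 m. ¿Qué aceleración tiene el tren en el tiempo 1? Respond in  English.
Using a(t) = -7 and substituting t = 1, we find a = -7.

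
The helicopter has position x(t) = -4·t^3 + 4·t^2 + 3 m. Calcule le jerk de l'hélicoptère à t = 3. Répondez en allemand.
Wir müssen unsere Gleichung für die Position x(t) = -4·t^3 + 4·t^2 + 3 3-mal ableiten. Mit d/dt von x(t) finden wir v(t) = -12·t^2 + 8·t. Durch Ableiten von der Geschwindigkeit erhalten wir die Beschleunigung: a(t) = 8 - 24·t. Durch Ableiten von der Beschleunigung erhalten wir den Ruck: j(t) = -24. Wir haben den Ruck j(t) = -24. Durch Einsetzen von t = 3: j(3) = -24.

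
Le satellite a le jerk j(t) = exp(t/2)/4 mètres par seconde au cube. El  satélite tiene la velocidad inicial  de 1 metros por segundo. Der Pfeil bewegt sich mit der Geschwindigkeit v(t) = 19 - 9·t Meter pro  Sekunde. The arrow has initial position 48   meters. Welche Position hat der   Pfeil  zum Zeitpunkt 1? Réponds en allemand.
Wir müssen das Integral unserer Gleichung für die Geschwindigkeit v(t) = 19 - 9·t 1-mal finden. Das Integral von der Geschwindigkeit, mit x(0) = 48, ergibt die Position: x(t) = -9·t^2/2 + 19·t + 48. Mit x(t) = -9·t^2/2 + 19·t + 48 und Einsetzen von t = 1, finden wir x = 125/2.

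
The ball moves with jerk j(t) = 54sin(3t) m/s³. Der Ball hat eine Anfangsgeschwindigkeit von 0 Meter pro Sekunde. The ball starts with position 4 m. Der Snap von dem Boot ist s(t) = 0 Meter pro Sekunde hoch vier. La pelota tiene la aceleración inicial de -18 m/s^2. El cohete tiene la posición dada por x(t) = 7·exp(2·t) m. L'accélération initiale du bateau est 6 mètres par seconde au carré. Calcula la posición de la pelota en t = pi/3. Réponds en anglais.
We must find the antiderivative of our jerk equation j(t) = 54·sin(3·t) 3 times. The integral of jerk, with a(0) = -18, gives acceleration: a(t) = -18·cos(3·t). The antiderivative of acceleration is velocity. Using v(0) = 0, we get v(t) = -6·sin(3·t). The antiderivative of velocity, with x(0) = 4, gives position: x(t) = 2·cos(3·t) + 2. Using x(t) = 2·cos(3·t) + 2 and substituting t = pi/3, we find x = 0.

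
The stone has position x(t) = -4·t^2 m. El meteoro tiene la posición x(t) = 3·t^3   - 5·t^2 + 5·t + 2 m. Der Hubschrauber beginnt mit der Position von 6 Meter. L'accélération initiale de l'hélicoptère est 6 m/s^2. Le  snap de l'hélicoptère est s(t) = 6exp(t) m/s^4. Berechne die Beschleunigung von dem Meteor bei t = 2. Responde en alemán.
Um dies zu lösen, müssen wir 2 Ableitungen unserer Gleichung für die Position x(t) = 3·t^3 - 5·t^2 + 5·t + 2 nehmen. Die Ableitung von der Position ergibt die Geschwindigkeit: v(t) = 9·t^2 - 10·t + 5. Durch Ableiten von der Geschwindigkeit erhalten wir die Beschleunigung: a(t) = 18·t - 10. Aus der Gleichung für die Beschleunigung a(t) = 18·t - 10, setzen wir t = 2 ein und erhalten a = 26.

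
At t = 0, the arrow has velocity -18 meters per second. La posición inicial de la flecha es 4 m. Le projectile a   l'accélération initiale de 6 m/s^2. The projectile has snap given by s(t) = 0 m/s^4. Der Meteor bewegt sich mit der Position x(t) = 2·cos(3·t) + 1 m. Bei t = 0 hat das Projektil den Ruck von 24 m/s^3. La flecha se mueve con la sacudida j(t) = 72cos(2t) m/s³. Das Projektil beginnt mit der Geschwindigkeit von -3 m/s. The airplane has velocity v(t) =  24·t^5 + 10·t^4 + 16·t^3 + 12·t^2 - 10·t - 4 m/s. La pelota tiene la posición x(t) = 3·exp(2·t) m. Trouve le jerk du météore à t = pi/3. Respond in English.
To solve this, we need to take 3 derivatives of our position equation x(t) = 2·cos(3·t) + 1. Differentiating position, we get velocity: v(t) = -6·sin(3·t). Taking d/dt of v(t), we find a(t) = -18·cos(3·t). The derivative of acceleration gives jerk: j(t) = 54·sin(3·t). Using j(t) = 54·sin(3·t) and substituting t = pi/3, we find j = 0.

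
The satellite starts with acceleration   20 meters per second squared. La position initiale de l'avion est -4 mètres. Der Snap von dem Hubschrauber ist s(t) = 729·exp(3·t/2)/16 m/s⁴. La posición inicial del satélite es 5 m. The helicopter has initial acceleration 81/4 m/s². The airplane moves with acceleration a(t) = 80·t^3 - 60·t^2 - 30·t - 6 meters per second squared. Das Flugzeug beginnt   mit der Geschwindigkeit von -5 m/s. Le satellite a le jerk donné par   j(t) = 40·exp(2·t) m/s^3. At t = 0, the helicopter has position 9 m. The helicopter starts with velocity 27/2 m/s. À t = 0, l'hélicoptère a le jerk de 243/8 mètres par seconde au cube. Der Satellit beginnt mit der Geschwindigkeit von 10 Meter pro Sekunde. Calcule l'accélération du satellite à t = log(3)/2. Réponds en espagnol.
Necesitamos integrar nuestra ecuación de la sacudida j(t) = 40·exp(2·t) 1 vez. La antiderivada de la sacudida es la aceleración. Usando a(0) = 20, obtenemos a(t) = 20·exp(2·t). De la ecuación de la aceleración a(t) = 20·exp(2·t), sustituimos t = log(3)/2 para obtener a = 60.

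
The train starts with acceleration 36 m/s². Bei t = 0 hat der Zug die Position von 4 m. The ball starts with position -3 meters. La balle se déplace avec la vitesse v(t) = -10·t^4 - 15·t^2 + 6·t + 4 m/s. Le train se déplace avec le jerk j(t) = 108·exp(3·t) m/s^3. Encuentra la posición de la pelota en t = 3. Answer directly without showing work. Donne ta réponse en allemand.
Die Antwort ist -585.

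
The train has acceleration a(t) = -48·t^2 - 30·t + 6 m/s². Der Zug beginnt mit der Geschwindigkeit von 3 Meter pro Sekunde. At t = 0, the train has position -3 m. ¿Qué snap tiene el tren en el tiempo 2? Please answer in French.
Pour résoudre ceci, nous devons prendre 2 dérivées de notre équation de l'accélération a(t) = -48·t^2 - 30·t + 6. La dérivée de l'accélération donne le jerk: j(t) = -96·t - 30. La dérivée du jerk donne le snap: s(t) = -96. Nous avons le snap s(t) = -96. En substituant t = 2: s(2) = -96.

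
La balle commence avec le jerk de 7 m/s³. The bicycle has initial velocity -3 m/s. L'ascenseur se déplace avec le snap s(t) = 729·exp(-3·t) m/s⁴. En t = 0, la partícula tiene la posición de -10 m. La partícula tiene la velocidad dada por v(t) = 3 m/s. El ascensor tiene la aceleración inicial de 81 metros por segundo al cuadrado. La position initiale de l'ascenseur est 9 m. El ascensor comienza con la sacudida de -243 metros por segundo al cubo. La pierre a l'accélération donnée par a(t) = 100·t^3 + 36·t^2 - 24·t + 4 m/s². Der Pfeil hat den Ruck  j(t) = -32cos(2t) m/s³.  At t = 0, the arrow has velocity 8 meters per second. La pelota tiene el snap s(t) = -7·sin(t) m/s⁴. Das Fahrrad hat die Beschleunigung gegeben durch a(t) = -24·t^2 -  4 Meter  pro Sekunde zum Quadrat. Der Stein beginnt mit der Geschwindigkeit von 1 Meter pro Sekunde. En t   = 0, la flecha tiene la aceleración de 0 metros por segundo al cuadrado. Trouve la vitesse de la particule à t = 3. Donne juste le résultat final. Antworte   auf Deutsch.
Bei t = 3, v = 3.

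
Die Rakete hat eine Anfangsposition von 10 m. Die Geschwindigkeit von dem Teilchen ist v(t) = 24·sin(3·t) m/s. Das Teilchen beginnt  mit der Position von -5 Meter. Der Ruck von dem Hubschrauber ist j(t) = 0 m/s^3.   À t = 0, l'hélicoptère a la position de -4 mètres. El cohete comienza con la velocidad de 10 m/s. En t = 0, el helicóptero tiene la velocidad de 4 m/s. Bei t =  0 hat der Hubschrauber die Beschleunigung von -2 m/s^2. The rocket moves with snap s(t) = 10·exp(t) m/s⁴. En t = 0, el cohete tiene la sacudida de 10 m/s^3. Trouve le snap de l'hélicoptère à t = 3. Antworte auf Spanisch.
Para resolver esto, necesitamos tomar 1 derivada de nuestra ecuación de la sacudida j(t) = 0. Derivando la sacudida, obtenemos el snap: s(t) = 0. Usando s(t) = 0 y sustituyendo t = 3, encontramos s = 0.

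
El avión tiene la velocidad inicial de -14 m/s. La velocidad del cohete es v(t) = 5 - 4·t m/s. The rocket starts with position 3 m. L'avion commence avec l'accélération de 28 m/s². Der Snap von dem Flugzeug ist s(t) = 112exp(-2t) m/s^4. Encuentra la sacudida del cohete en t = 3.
Partiendo de la velocidad v(t) = 5 - 4·t, tomamos 2 derivadas. Tomando d/dt de v(t), encontramos a(t) = -4. Derivando la aceleración, obtenemos la sacudida: j(t) = 0. Tenemos la sacudida j(t) = 0. Sustituyendo t = 3: j(3) = 0.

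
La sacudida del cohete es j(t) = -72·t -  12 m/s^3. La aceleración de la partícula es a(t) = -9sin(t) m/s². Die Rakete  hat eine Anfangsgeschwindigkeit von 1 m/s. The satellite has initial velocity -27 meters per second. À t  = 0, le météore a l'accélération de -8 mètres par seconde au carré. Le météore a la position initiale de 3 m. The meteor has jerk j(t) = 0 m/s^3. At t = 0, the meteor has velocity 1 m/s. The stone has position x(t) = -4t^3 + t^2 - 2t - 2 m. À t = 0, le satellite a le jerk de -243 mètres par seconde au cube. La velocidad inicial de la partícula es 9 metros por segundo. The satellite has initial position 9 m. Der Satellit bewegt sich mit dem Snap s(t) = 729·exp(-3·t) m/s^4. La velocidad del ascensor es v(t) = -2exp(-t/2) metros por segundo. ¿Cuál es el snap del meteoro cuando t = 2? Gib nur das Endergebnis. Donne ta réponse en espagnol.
En t = 2, s = 0.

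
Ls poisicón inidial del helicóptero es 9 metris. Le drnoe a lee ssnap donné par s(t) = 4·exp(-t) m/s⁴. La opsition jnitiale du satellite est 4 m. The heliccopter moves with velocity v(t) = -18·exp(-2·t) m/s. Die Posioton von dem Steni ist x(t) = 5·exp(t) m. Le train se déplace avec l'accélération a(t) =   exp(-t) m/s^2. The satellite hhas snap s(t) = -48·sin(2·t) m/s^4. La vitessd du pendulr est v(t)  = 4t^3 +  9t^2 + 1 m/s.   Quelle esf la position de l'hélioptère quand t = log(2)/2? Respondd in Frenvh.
Pour résoudre ceci, nous devons prendre 1 intégrale de notre équation de la vitesse v(t) = -18·exp(-2·t). En prenant ∫v(t)dt et en appliquant x(0) = 9, nous trouvons x(t) = 9·exp(-2·t). En utilisant x(t) = 9·exp(-2·t) et en substituant t = log(2)/2, nous trouvons x = 9/2.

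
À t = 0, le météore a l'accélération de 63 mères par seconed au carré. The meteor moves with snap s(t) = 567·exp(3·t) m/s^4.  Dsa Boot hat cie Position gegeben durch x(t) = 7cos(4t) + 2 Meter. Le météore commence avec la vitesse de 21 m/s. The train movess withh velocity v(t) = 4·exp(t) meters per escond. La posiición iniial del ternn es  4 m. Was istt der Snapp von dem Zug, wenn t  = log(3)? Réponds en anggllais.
We must differentiate our velocity equation v(t) = 4·exp(t) 3 times. The derivative of velocity gives acceleration: a(t) = 4·exp(t). Taking d/dt of a(t), we find j(t) = 4·exp(t). Differentiating jerk, we get snap: s(t) = 4·exp(t). From the given snap equation s(t) = 4·exp(t), we substitute t = log(3) to get s = 12.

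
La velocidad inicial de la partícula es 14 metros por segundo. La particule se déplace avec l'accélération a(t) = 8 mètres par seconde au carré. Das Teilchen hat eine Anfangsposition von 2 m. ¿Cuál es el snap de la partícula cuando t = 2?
Para resolver esto, necesitamos tomar 2 derivadas de nuestra ecuación de la aceleración a(t) = 8. Tomando d/dt de a(t), encontramos j(t) = 0. Derivando la sacudida, obtenemos el snap: s(t) = 0. Usando s(t) = 0 y sustituyendo t = 2, encontramos s = 0.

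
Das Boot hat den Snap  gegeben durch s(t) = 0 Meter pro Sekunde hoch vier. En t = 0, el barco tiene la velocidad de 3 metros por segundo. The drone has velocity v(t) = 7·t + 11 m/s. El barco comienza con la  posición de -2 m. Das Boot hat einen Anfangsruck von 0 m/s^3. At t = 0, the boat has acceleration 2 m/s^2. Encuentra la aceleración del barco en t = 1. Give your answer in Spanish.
Para resolver esto, necesitamos tomar 2 antiderivadas de nuestra ecuación del snap s(t) = 0. La integral del snap es la sacudida. Usando j(0) = 0, obtenemos j(t) = 0. Tomando ∫j(t)dt y aplicando a(0) = 2, encontramos a(t) = 2. De la ecuación de la aceleración a(t) = 2, sustituimos t = 1 para obtener a = 2.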